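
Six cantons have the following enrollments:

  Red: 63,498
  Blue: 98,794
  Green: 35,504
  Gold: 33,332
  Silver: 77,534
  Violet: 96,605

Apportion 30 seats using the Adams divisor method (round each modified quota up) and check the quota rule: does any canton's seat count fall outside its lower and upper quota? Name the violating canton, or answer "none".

none

Standard quotas: Red 4.700, Blue 7.313, Green 2.628, Gold 2.467, Silver 5.739, Violet 7.151.
Adams allocation: Red 5, Blue 7, Green 3, Gold 3, Silver 5, Violet 7.
Every allocation lies between the lower and upper quota.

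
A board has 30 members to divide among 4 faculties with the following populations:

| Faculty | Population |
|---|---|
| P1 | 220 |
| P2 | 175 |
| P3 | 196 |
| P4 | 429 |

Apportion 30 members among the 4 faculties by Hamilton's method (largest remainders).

P1=6; P2=5; P3=6; P4=13

Total 1020; standard divisor 1020/30 = 34.
Standard quotas: P1 6.471, P2 5.147, P3 5.765, P4 12.618.
Lower quotas: P1 6, P2 5, P3 5, P4 12 (sum 28, leaving 2 seats).
Remainders in descending order: P3 0.765, P4 0.618, P1 0.471, P2 0.147.
Largest remainders: P3, P4 receive the extra seats.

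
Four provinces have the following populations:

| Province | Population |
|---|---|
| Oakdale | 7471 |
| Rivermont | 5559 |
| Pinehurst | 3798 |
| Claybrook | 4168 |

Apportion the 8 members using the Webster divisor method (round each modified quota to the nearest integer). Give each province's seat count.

Oakdale 3; Rivermont 2; Pinehurst 1; Claybrook 2

Standard divisor 20996/8 ≈ 2624.5; standard quotas: Oakdale 2.847, Rivermont 2.118, Pinehurst 1.447, Claybrook 1.588.
Rounding to the nearest integer gives Oakdale 3, Rivermont 2, Pinehurst 1, Claybrook 2 — total 8, matching the house size, so no adjustment is needed.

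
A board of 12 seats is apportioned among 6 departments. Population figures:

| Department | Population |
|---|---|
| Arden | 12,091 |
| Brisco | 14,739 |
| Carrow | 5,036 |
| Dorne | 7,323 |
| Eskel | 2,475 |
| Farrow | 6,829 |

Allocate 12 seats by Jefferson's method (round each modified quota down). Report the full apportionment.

Arden 3, Brisco 4, Carrow 1, Dorne 2, Eskel 0, Farrow 2

Standard divisor 48493/12 ≈ 4041.083; standard quotas: Arden 2.992, Brisco 3.647, Carrow 1.246, Dorne 1.812, Eskel 0.612, Farrow 1.690.
Rounding down gives 2, 3, 1, 1, 0, 1 = 8 seats, so the divisor must be adjusted.
With modified divisor 3200: modified quotas Arden 3.778, Brisco 4.606, Carrow 1.574, Dorne 2.288, Eskel 0.773, Farrow 2.134.
Rounding down: Arden 3, Brisco 4, Carrow 1, Dorne 2, Eskel 0, Farrow 2 (total 12).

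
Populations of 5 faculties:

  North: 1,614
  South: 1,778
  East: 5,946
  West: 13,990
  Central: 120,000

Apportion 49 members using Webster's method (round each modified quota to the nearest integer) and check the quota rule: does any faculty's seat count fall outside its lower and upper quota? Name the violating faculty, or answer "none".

Central

Standard quotas: North 0.552, South 0.608, East 2.033, West 4.783, Central 41.025.
Webster allocation: North 1, South 1, East 2, West 5, Central 40.
Central has quota 41.025 (lower 41, upper 42) but receives 40 — outside the quota interval.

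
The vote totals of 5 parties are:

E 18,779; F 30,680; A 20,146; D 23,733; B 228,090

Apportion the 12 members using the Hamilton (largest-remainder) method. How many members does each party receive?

The standard divisor is 321428/12 ≈ 26785.667.
Standard quotas: E 0.7011, F 1.1454, A 0.7521, D 0.8860, B 8.5154.
Lower quotas: E 0, F 1, A 0, D 0, B 8 (sum 9, leaving 3 seats).
Remainders in descending order: D 0.8860, A 0.7521, E 0.7011, B 0.5154, F 0.1454.
Largest remainders: D, A, E receive the extra seats.

E 1, F 1, A 1, D 1, B 8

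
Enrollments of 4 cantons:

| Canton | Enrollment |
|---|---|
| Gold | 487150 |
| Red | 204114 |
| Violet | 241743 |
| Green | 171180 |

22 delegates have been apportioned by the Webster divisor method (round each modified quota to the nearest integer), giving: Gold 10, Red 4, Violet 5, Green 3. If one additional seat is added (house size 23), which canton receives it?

Green

Priority for the next seat is population ÷ (current seats + 0.5).
Priorities: Gold 46395.238, Red 45358.667, Violet 43953.273, Green 48908.571.
Highest priority: Green.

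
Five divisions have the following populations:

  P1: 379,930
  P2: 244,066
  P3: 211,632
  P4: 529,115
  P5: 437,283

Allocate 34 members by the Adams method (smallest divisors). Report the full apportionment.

P1=7, P2=5, P3=4, P4=10, P5=8

Standard divisor 1802026/34 ≈ 53000.765; standard quotas: P1 7.168, P2 4.605, P3 3.993, P4 9.983, P5 8.251.
Rounding up gives 8, 5, 4, 10, 9 = 36 seats, so the divisor must be adjusted.
With modified divisor 56700: modified quotas P1 6.701, P2 4.305, P3 3.732, P4 9.332, P5 7.712.
Rounding up: P1 7, P2 5, P3 4, P4 10, P5 8 (total 34).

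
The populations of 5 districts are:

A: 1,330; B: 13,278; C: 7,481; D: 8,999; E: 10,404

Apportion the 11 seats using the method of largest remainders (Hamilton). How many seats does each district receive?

Standard divisor: 41492 ÷ 11 = 3772.
Standard quotas: A 0.3526, B 3.5201, C 1.9833, D 2.3857, E 2.7582.
Lower quotas: A 0, B 3, C 1, D 2, E 2 (sum 8, leaving 3 seats).
Remainders in descending order: C 0.9833, E 0.7582, B 0.5201, D 0.3857, A 0.3526.
Largest remainders: C, E, B receive the extra seats.

A 0; B 4; C 2; D 2; E 3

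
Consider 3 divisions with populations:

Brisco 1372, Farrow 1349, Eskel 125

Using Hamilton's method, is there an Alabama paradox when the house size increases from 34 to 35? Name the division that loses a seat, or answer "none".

Eskel

At 34 seats: Brisco 16, Farrow 16, Eskel 2.
At 35 seats: Brisco 17, Farrow 17, Eskel 1.
Eskel drops from 2 to 1.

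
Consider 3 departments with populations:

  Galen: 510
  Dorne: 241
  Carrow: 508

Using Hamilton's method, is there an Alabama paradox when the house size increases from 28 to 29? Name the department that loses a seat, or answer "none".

At 28 seats: Galen 11, Dorne 6, Carrow 11.
At 29 seats: Galen 12, Dorne 5, Carrow 12.
Dorne drops from 6 to 5.

Dorne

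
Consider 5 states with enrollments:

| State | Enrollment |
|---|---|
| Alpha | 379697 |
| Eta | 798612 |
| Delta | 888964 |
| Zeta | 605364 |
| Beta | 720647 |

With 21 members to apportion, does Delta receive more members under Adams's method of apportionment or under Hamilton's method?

Hamilton

Adams: Alpha 3, Eta 5, Delta 5, Zeta 4, Beta 4.
Hamilton: Alpha 2, Eta 5, Delta 6, Zeta 4, Beta 4.
Delta gets 5 under Adams and 6 under Hamilton.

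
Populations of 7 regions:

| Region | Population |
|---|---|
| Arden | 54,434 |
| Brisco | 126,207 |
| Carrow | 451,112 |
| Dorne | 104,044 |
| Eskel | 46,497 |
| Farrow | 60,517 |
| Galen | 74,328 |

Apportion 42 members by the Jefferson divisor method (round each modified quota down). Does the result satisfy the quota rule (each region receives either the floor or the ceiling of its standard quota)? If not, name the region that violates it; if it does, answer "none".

Carrow

Standard quotas: Arden 2.493, Brisco 5.780, Carrow 20.658, Dorne 4.765, Eskel 2.129, Farrow 2.771, Galen 3.404.
Jefferson allocation: Arden 2, Brisco 6, Carrow 22, Dorne 5, Eskel 2, Farrow 2, Galen 3.
Carrow has quota 20.658 (lower 20, upper 21) but receives 22 — outside the quota interval.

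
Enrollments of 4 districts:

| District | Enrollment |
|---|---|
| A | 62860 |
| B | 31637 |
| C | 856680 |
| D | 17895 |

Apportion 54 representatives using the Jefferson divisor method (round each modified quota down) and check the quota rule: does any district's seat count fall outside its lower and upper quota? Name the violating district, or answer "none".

C

Standard quotas: A 3.503, B 1.763, C 47.737, D 0.997.
Jefferson allocation: A 3, B 1, C 49, D 1.
C has quota 47.737 (lower 47, upper 48) but receives 49 — outside the quota interval.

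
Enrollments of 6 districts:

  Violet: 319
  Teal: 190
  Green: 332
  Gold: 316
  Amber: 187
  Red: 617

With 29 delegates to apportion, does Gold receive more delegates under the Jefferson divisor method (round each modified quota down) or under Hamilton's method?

Jefferson

Jefferson: Violet 5, Teal 3, Green 5, Gold 5, Amber 2, Red 9.
Hamilton: Violet 5, Teal 3, Green 5, Gold 4, Amber 3, Red 9.
Gold gets 5 under Jefferson and 4 under Hamilton.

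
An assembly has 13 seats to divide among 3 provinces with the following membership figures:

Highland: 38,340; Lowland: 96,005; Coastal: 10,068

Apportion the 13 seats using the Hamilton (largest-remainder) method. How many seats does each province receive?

Highland 3, Lowland 9, Coastal 1

The standard divisor is 144413/13 ≈ 11108.692.
Standard quotas: Highland 3.4514, Lowland 8.6423, Coastal 0.9063.
Lower quotas: Highland 3, Lowland 8, Coastal 0 (sum 11, leaving 2 seats).
Remainders in descending order: Coastal 0.9063, Lowland 0.6423, Highland 0.4514.
Largest remainders: Coastal, Lowland receive the extra seats.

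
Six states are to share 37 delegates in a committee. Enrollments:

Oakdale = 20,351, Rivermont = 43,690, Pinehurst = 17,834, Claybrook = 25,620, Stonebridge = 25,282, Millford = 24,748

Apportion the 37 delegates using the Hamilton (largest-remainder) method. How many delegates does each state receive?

Total 157525; standard divisor 157525/37 ≈ 4257.432.
Standard quotas: Oakdale 4.7801, Rivermont 10.2621, Pinehurst 4.1889, Claybrook 6.0177, Stonebridge 5.9383, Millford 5.8129.
Lower quotas: Oakdale 4, Rivermont 10, Pinehurst 4, Claybrook 6, Stonebridge 5, Millford 5 (sum 34, leaving 3 seats).
Remainders in descending order: Stonebridge 0.9383, Millford 0.8129, Oakdale 0.7801, Rivermont 0.2621, Pinehurst 0.1889, Claybrook 0.0177.
Largest remainders: Stonebridge, Millford, Oakdale receive the extra seats.

Oakdale 5, Rivermont 10, Pinehurst 4, Claybrook 6, Stonebridge 6, Millford 6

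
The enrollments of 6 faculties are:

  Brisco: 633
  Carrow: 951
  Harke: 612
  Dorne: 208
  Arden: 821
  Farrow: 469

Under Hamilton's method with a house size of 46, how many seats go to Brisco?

Standard divisor: 3694 ÷ 46 ≈ 80.304.
Standard quotas: Brisco 7.883, Carrow 11.842, Harke 7.621, Dorne 2.590, Arden 10.224, Farrow 5.840.
Lower quotas: Brisco 7, Carrow 11, Harke 7, Dorne 2, Arden 10, Farrow 5 (sum 42, leaving 4 seats).
Remainders in descending order: Brisco 0.883, Carrow 0.842, Farrow 0.840, Harke 0.621, Dorne 0.590, Arden 0.224.
The surplus seats go to Brisco, Carrow, Farrow, Harke.
Brisco receives 8.

8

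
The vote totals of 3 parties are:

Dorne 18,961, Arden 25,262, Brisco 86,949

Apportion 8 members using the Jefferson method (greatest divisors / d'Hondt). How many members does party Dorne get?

Standard divisor 131172/8 ≈ 16396.5; standard quotas: Dorne 1.156, Arden 1.541, Brisco 5.303.
Rounding down gives 1, 1, 5 = 7 seats, so the divisor must be adjusted.
With modified divisor 13600: modified quotas Dorne 1.394, Arden 1.857, Brisco 6.393.
Rounding down: Dorne 1, Arden 1, Brisco 6 (total 8).
Dorne receives 1.

1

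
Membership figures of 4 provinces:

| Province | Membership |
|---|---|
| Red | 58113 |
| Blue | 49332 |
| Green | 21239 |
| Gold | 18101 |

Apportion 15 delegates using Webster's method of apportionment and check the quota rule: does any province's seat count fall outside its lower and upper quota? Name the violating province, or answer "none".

Standard quotas: Red 5.939, Blue 5.041, Green 2.170, Gold 1.850.
Webster allocation: Red 6, Blue 5, Green 2, Gold 2.
Every allocation lies between the lower and upper quota.

none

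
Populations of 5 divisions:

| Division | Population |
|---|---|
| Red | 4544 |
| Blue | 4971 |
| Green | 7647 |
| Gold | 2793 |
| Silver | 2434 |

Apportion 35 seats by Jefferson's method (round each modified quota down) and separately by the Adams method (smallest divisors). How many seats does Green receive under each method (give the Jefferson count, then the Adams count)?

12 and 11

Jefferson: Red 7, Blue 8, Green 12, Gold 4, Silver 4.
Adams: Red 7, Blue 8, Green 11, Gold 5, Silver 4.
Green gets 12 under Jefferson and 11 under Adams.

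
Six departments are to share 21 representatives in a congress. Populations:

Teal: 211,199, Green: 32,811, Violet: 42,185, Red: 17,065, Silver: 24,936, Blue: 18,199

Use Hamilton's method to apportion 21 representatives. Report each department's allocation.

Teal 13, Green 2, Violet 3, Red 1, Silver 1, Blue 1

The standard divisor is 346395/21 = 16495.
Standard quotas: Teal 12.8038, Green 1.9891, Violet 2.5574, Red 1.0346, Silver 1.5117, Blue 1.1033.
Lower quotas: Teal 12, Green 1, Violet 2, Red 1, Silver 1, Blue 1 (sum 18, leaving 3 seats).
Remainders in descending order: Green 0.9891, Teal 0.8038, Violet 0.5574, Silver 0.5117, Blue 0.1033, Red 0.0346.
Largest remainders: Green, Teal, Violet receive the extra seats.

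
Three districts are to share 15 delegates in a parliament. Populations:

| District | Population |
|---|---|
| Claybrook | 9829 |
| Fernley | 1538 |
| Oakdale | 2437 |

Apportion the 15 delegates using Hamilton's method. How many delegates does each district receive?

Total 13804; standard divisor 13804/15 ≈ 920.267.
Standard quotas: Claybrook 10.6806, Fernley 1.6713, Oakdale 2.6481.
Lower quotas: Claybrook 10, Fernley 1, Oakdale 2 (sum 13, leaving 2 seats).
Remainders in descending order: Claybrook 0.6806, Fernley 0.6713, Oakdale 0.6481.
The surplus seats go to Claybrook, Fernley.

Claybrook=11, Fernley=2, Oakdale=2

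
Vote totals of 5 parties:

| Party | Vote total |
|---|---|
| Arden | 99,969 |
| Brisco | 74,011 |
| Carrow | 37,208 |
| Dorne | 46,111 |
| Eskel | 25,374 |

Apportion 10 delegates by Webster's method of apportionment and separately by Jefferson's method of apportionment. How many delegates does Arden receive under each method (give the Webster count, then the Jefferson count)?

3 and 4

Webster: Arden 3, Brisco 3, Carrow 1, Dorne 2, Eskel 1.
Jefferson: Arden 4, Brisco 3, Carrow 1, Dorne 1, Eskel 1.
Arden gets 3 under Webster and 4 under Jefferson.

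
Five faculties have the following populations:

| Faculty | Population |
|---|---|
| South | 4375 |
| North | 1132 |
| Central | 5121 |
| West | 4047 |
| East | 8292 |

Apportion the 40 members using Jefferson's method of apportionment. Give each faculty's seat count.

South=7, North=2, Central=9, West=7, East=15

Standard divisor 22967/40 ≈ 574.175; standard quotas: South 7.620, North 1.972, Central 8.919, West 7.048, East 14.442.
Rounding down gives 7, 1, 8, 7, 14 = 37 seats, so the divisor must be adjusted.
With modified divisor 550: modified quotas South 7.955, North 2.058, Central 9.311, West 7.358, East 15.076.
Rounding down: South 7, North 2, Central 9, West 7, East 15 (total 40).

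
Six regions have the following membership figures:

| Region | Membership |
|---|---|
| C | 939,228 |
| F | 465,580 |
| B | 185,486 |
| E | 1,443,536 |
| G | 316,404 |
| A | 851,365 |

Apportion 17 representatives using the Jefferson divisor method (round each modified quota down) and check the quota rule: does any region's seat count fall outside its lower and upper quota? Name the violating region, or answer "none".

Standard quotas: C 3.800, F 1.884, B 0.750, E 5.841, G 1.280, A 3.445.
Jefferson allocation: C 4, F 2, B 0, E 6, G 1, A 4.
Every allocation lies between the lower and upper quota.

none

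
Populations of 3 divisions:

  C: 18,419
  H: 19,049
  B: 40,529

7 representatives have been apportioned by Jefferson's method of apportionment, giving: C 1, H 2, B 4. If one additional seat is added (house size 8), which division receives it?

C

Priority for the next seat is population ÷ (current seats + 1).
Priorities: C 9209.500, H 6349.667, B 8105.800.
Highest priority: C.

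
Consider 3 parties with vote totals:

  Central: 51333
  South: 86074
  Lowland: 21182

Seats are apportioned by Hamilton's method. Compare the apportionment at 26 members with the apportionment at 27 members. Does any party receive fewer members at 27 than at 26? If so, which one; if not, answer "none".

At 26 seats: Central 8, South 14, Lowland 4.
At 27 seats: Central 9, South 15, Lowland 3.
Lowland drops from 4 to 3.

Lowland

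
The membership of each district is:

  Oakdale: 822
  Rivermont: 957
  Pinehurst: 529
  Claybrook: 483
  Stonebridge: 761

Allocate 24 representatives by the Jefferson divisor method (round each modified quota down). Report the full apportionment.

Standard divisor 3552/24 ≈ 148; standard quotas: Oakdale 5.554, Rivermont 6.466, Pinehurst 3.574, Claybrook 3.264, Stonebridge 5.142.
Rounding down gives 5, 6, 3, 3, 5 = 22 seats, so the divisor must be adjusted.
With modified divisor 134: modified quotas Oakdale 6.134, Rivermont 7.142, Pinehurst 3.948, Claybrook 3.604, Stonebridge 5.679.
Rounding down: Oakdale 6, Rivermont 7, Pinehurst 3, Claybrook 3, Stonebridge 5 (total 24).

Oakdale: 6, Rivermont: 7, Pinehurst: 3, Claybrook: 3, Stonebridge: 5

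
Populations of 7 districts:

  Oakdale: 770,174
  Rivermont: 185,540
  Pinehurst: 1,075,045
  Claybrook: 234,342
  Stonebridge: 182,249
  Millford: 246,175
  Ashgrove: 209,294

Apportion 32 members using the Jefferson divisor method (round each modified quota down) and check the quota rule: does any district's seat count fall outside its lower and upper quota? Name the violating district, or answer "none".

Pinehurst

Standard quotas: Oakdale 8.490, Rivermont 2.045, Pinehurst 11.851, Claybrook 2.583, Stonebridge 2.009, Millford 2.714, Ashgrove 2.307.
Jefferson allocation: Oakdale 9, Rivermont 2, Pinehurst 13, Claybrook 2, Stonebridge 2, Millford 2, Ashgrove 2.
Pinehurst has quota 11.851 (lower 11, upper 12) but receives 13 — outside the quota interval.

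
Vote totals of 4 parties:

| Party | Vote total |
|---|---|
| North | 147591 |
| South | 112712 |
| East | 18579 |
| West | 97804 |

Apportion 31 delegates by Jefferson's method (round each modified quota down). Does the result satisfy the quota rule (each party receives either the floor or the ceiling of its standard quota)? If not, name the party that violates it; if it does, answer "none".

Standard quotas: North 12.146, South 9.276, East 1.529, West 8.049.
Jefferson allocation: North 13, South 9, East 1, West 8.
Every allocation lies between the lower and upper quota.

none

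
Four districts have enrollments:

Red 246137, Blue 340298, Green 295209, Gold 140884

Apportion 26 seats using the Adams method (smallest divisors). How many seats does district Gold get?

4

Standard divisor 1022528/26 ≈ 39328; standard quotas: Red 6.259, Blue 8.653, Green 7.506, Gold 3.582.
Rounding up gives 7, 9, 8, 4 = 28 seats, so the divisor must be adjusted.
With modified divisor 42400: modified quotas Red 5.805, Blue 8.026, Green 6.962, Gold 3.323.
Rounding up: Red 6, Blue 9, Green 7, Gold 4 (total 26).
Gold receives 4.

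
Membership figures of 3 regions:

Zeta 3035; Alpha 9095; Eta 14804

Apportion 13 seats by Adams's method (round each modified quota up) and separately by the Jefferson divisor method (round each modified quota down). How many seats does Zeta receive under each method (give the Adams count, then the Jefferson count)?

Adams: Zeta 2, Alpha 4, Eta 7.
Jefferson: Zeta 1, Alpha 4, Eta 8.
Zeta gets 2 under Adams and 1 under Jefferson.

2 and 1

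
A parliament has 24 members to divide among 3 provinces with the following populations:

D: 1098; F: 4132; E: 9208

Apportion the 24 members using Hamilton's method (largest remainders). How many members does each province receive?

The standard divisor is 14438/24 ≈ 601.583.
Standard quotas: D 1.8252, F 6.8685, E 15.3063.
Lower quotas: D 1, F 6, E 15 (sum 22, leaving 2 seats).
Remainders in descending order: F 0.8685, D 0.8252, E 0.3063.
The surplus seats go to F, D.

D: 2, F: 7, E: 15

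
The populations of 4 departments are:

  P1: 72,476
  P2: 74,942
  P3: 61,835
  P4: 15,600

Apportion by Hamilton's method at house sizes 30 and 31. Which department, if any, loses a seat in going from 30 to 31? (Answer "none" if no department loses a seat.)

At 30 seats: P1 10, P2 10, P3 8, P4 2.
At 31 seats: P1 10, P2 10, P3 9, P4 2.
No department's allocation decreased.

none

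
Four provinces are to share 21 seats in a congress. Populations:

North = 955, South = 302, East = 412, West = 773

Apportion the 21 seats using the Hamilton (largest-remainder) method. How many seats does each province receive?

North=8, South=3, East=3, West=7

Standard divisor: 2442 ÷ 21 ≈ 116.286.
Standard quotas: North 8.213, South 2.597, East 3.543, West 6.647.
Lower quotas: North 8, South 2, East 3, West 6 (sum 19, leaving 2 seats).
Remainders in descending order: West 0.647, South 0.597, East 0.543, North 0.213.
The surplus seats go to West, South.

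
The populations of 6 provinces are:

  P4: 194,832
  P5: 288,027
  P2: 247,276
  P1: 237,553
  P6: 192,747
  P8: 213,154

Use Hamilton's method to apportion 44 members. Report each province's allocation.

P4 6, P5 9, P2 8, P1 8, P6 6, P8 7

Total 1373589; standard divisor 1373589/44 ≈ 31217.932.
Standard quotas: P4 6.2410, P5 9.2263, P2 7.9210, P1 7.6095, P6 6.1742, P8 6.8279.
Lower quotas: P4 6, P5 9, P2 7, P1 7, P6 6, P8 6 (sum 41, leaving 3 seats).
Remainders in descending order: P2 0.9210, P8 0.8279, P1 0.6095, P4 0.2410, P5 0.2263, P6 0.1742.
Largest remainders: P2, P8, P1 receive the extra seats.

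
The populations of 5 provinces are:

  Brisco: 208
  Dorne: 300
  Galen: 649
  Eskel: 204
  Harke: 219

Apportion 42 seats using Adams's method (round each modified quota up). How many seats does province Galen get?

Standard divisor 1580/42 ≈ 37.619; standard quotas: Brisco 5.529, Dorne 7.975, Galen 17.252, Eskel 5.423, Harke 5.822.
Rounding up gives 6, 8, 18, 6, 6 = 44 seats, so the divisor must be adjusted.
With modified divisor 40.63: modified quotas Brisco 5.119, Dorne 7.384, Galen 15.973, Eskel 5.021, Harke 5.390.
Rounding up: Brisco 6, Dorne 8, Galen 16, Eskel 6, Harke 6 (total 42).
Galen receives 16.

16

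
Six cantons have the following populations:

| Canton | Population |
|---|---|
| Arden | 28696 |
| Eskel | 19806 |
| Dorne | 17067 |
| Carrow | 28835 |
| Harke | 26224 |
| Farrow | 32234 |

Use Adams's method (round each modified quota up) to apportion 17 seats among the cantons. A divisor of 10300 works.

Arden 3; Eskel 2; Dorne 2; Carrow 3; Harke 3; Farrow 4

With modified divisor 10300: modified quotas Arden 2.786, Eskel 1.923, Dorne 1.657, Carrow 2.800, Harke 2.546, Farrow 3.130.
Rounding up: Arden 3, Eskel 2, Dorne 2, Carrow 3, Harke 3, Farrow 4 (total 17).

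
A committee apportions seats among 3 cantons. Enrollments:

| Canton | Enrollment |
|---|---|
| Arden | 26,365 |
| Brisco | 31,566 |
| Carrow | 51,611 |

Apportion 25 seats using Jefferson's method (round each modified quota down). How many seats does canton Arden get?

Standard divisor 109542/25 ≈ 4381.68; standard quotas: Arden 6.017, Brisco 7.204, Carrow 11.779.
Rounding down gives 6, 7, 11 = 24 seats, so the divisor must be adjusted.
With modified divisor 4100: modified quotas Arden 6.430, Brisco 7.699, Carrow 12.588.
Rounding down: Arden 6, Brisco 7, Carrow 12 (total 25).
Arden receives 6.

6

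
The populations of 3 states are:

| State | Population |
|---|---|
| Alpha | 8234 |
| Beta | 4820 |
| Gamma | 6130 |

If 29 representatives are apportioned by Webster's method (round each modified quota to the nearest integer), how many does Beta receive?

7

Standard divisor 19184/29 ≈ 661.517; standard quotas: Alpha 12.447, Beta 7.286, Gamma 9.267.
Rounding to the nearest integer gives 12, 7, 9 = 28 seats, so the divisor must be adjusted.
With modified divisor 650: modified quotas Alpha 12.668, Beta 7.415, Gamma 9.431.
Rounding to the nearest integer: Alpha 13, Beta 7, Gamma 9 (total 29).
Beta receives 7.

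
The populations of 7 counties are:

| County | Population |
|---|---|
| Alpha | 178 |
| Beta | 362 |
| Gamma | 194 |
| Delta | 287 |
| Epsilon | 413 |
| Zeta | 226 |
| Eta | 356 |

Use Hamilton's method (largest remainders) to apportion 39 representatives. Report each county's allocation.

Alpha=3, Beta=7, Gamma=4, Delta=6, Epsilon=8, Zeta=4, Eta=7

Standard divisor: 2016 ÷ 39 ≈ 51.692.
Standard quotas: Alpha 3.443, Beta 7.003, Gamma 3.753, Delta 5.552, Epsilon 7.990, Zeta 4.372, Eta 6.887.
Lower quotas: Alpha 3, Beta 7, Gamma 3, Delta 5, Epsilon 7, Zeta 4, Eta 6 (sum 35, leaving 4 seats).
Remainders in descending order: Epsilon 0.990, Eta 0.887, Gamma 0.753, Delta 0.552, Alpha 0.443, Zeta 0.372, Beta 0.003.
The surplus seats go to Epsilon, Eta, Gamma, Delta.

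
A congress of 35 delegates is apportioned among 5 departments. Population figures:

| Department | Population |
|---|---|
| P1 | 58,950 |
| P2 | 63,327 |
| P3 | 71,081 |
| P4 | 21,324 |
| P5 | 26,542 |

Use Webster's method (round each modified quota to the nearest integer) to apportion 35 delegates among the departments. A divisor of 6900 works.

P1 9; P2 9; P3 10; P4 3; P5 4

With modified divisor 6900: modified quotas P1 8.543, P2 9.178, P3 10.302, P4 3.090, P5 3.847.
Rounding to the nearest integer: P1 9, P2 9, P3 10, P4 3, P5 4 (total 35).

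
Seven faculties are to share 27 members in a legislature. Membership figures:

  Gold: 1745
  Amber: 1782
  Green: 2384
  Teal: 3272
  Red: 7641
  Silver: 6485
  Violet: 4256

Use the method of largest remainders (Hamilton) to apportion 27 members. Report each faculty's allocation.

Gold=2, Amber=2, Green=2, Teal=3, Red=8, Silver=6, Violet=4

The standard divisor is 27565/27 ≈ 1020.926.
Standard quotas: Gold 1.7092, Amber 1.7455, Green 2.3351, Teal 3.2049, Red 7.4844, Silver 6.3521, Violet 4.1688.
Lower quotas: Gold 1, Amber 1, Green 2, Teal 3, Red 7, Silver 6, Violet 4 (sum 24, leaving 3 seats).
Remainders in descending order: Amber 0.7455, Gold 0.7092, Red 0.4844, Silver 0.3521, Green 0.3351, Teal 0.2049, Violet 0.1688.
The surplus seats go to Amber, Gold, Red.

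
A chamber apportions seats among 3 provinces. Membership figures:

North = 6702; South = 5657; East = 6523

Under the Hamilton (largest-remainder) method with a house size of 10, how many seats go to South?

3

Total 18882; standard divisor 18882/10 ≈ 1888.2.
Standard quotas: North 3.5494, South 2.9960, East 3.4546.
Lower quotas: North 3, South 2, East 3 (sum 8, leaving 2 seats).
Remainders in descending order: South 0.9960, North 0.5494, East 0.4546.
The surplus seats go to South, North.
South receives 3.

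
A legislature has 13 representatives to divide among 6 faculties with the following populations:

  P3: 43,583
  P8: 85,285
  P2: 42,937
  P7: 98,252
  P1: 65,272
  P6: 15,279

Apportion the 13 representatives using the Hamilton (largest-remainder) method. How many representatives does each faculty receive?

P3=2; P8=3; P2=2; P7=4; P1=2; P6=0

Standard divisor: 350608 ÷ 13 ≈ 26969.846.
Standard quotas: P3 1.6160, P8 3.1622, P2 1.5920, P7 3.6430, P1 2.4202, P6 0.5665.
Lower quotas: P3 1, P8 3, P2 1, P7 3, P1 2, P6 0 (sum 10, leaving 3 seats).
Remainders in descending order: P7 0.6430, P3 0.6160, P2 0.5920, P6 0.5665, P1 0.4202, P8 0.1622.
Largest remainders: P7, P3, P2 receive the extra seats.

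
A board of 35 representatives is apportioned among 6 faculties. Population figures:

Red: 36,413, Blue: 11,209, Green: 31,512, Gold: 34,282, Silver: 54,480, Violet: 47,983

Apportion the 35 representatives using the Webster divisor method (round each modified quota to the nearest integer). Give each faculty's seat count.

Red 6, Blue 2, Green 5, Gold 5, Silver 9, Violet 8

Standard divisor 215879/35 ≈ 6167.971; standard quotas: Red 5.904, Blue 1.817, Green 5.109, Gold 5.558, Silver 8.833, Violet 7.779.
Rounding to the nearest integer gives 6, 2, 5, 6, 9, 8 = 36 seats, so the divisor must be adjusted.
With modified divisor 6300: modified quotas Red 5.780, Blue 1.779, Green 5.002, Gold 5.442, Silver 8.648, Violet 7.616.
Rounding to the nearest integer: Red 6, Blue 2, Green 5, Gold 5, Silver 9, Violet 8 (total 35).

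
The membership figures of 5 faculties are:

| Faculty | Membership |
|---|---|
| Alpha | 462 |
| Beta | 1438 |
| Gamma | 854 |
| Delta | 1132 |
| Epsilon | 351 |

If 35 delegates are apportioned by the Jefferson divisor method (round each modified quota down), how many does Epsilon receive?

3

Standard divisor 4237/35 ≈ 121.057; standard quotas: Alpha 3.816, Beta 11.879, Gamma 7.055, Delta 9.351, Epsilon 2.899.
Rounding down gives 3, 11, 7, 9, 2 = 32 seats, so the divisor must be adjusted.
With modified divisor 114: modified quotas Alpha 4.053, Beta 12.614, Gamma 7.491, Delta 9.930, Epsilon 3.079.
Rounding down: Alpha 4, Beta 12, Gamma 7, Delta 9, Epsilon 3 (total 35).
Epsilon receives 3.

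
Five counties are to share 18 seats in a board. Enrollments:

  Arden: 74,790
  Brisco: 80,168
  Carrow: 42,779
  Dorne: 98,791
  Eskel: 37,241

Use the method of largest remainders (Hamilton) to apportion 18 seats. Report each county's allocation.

The standard divisor is 333769/18 ≈ 18542.722.
Standard quotas: Arden 4.0334, Brisco 4.3234, Carrow 2.3071, Dorne 5.3278, Eskel 2.0084.
Lower quotas: Arden 4, Brisco 4, Carrow 2, Dorne 5, Eskel 2 (sum 17, leaving 1 seat).
Remainders in descending order: Dorne 0.3278, Brisco 0.3234, Carrow 0.3071, Arden 0.0334, Eskel 0.0084.
The surplus seat goes to Dorne.

Arden 4, Brisco 4, Carrow 2, Dorne 6, Eskel 2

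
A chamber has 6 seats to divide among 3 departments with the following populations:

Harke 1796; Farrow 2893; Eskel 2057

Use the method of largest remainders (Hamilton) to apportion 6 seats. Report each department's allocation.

Harke 2; Farrow 2; Eskel 2

Total 6746; standard divisor 6746/6 ≈ 1124.333.
Standard quotas: Harke 1.597, Farrow 2.573, Eskel 1.830.
Lower quotas: Harke 1, Farrow 2, Eskel 1 (sum 4, leaving 2 seats).
Remainders in descending order: Eskel 0.830, Harke 0.597, Farrow 0.573.
The surplus seats go to Eskel, Harke.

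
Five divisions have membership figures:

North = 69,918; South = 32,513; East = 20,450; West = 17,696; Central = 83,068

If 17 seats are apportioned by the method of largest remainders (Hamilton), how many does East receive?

Total 223645; standard divisor 223645/17 ≈ 13155.588.
Standard quotas: North 5.3147, South 2.4714, East 1.5545, West 1.3451, Central 6.3143.
Lower quotas: North 5, South 2, East 1, West 1, Central 6 (sum 15, leaving 2 seats).
Remainders in descending order: East 0.5545, South 0.4714, West 0.3451, North 0.3147, Central 0.3143.
The surplus seats go to East, South.
East receives 2.

2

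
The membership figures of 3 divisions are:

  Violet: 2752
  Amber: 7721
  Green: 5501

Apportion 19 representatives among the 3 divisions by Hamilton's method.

Standard divisor: 15974 ÷ 19 ≈ 840.737.
Standard quotas: Violet 3.2733, Amber 9.1836, Green 6.5431.
Lower quotas: Violet 3, Amber 9, Green 6 (sum 18, leaving 1 seat).
Remainders in descending order: Green 0.5431, Violet 0.2733, Amber 0.1836.
The surplus seat goes to Green.

Violet 3; Amber 9; Green 7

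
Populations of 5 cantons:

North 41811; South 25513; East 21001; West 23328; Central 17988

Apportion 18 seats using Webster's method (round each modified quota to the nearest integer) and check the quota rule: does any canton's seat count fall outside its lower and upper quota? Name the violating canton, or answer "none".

none

Standard quotas: North 5.805, South 3.542, East 2.916, West 3.239, Central 2.498.
Webster allocation: North 6, South 4, East 3, West 3, Central 2.
Every allocation lies between the lower and upper quota.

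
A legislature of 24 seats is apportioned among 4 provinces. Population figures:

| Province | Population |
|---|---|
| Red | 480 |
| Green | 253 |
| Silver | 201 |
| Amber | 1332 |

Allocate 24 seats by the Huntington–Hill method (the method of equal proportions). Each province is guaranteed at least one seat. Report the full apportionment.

Red: 5, Green: 3, Silver: 2, Amber: 14

With divisor 95: modified quotas Red 5.053, Green 2.663, Silver 2.116, Amber 14.021.
Geometric-mean thresholds: Red √(5·6)=5.477, Green √(2·3)=2.449, Silver √(2·3)=2.449, Amber √(14·15)=14.491.
Each quota rounded against its threshold gives Red 5, Green 3, Silver 2, Amber 14 (total 24).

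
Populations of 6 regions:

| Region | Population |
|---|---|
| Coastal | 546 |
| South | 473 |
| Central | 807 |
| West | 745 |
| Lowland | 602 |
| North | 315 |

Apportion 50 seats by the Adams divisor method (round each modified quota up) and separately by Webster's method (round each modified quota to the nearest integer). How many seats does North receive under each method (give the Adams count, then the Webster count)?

5 and 4

Adams: Coastal 8, South 7, Central 11, West 10, Lowland 9, North 5.
Webster: Coastal 8, South 7, Central 11, West 11, Lowland 9, North 4.
North gets 5 under Adams and 4 under Webster.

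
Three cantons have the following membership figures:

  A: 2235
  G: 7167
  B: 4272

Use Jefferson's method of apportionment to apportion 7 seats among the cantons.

Standard divisor 13674/7 ≈ 1953.429; standard quotas: A 1.144, G 3.669, B 2.187.
Rounding down gives 1, 3, 2 = 6 seats, so the divisor must be adjusted.
With modified divisor 1600: modified quotas A 1.397, G 4.479, B 2.670.
Rounding down: A 1, G 4, B 2 (total 7).

A: 1, G: 4, B: 2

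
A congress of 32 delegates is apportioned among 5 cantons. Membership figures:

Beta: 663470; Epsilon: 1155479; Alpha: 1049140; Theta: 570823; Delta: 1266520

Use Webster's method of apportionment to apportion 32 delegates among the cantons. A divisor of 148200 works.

Beta 4, Epsilon 8, Alpha 7, Theta 4, Delta 9

With modified divisor 148200: modified quotas Beta 4.477, Epsilon 7.797, Alpha 7.079, Theta 3.852, Delta 8.546.
Rounding to the nearest integer: Beta 4, Epsilon 8, Alpha 7, Theta 4, Delta 9 (total 32).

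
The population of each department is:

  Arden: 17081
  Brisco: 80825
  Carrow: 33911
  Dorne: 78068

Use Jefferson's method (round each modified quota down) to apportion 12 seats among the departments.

Standard divisor 209885/12 ≈ 17490.417; standard quotas: Arden 0.977, Brisco 4.621, Carrow 1.939, Dorne 4.463.
Rounding down gives 0, 4, 1, 4 = 9 seats, so the divisor must be adjusted.
With modified divisor 15900: modified quotas Arden 1.074, Brisco 5.083, Carrow 2.133, Dorne 4.910.
Rounding down: Arden 1, Brisco 5, Carrow 2, Dorne 4 (total 12).

Arden=1, Brisco=5, Carrow=2, Dorne=4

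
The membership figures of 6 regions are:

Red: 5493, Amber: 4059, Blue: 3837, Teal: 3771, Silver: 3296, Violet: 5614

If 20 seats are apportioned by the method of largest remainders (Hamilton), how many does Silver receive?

Total 26070; standard divisor 26070/20 ≈ 1303.5.
Standard quotas: Red 4.2140, Amber 3.1139, Blue 2.9436, Teal 2.8930, Silver 2.5286, Violet 4.3069.
Lower quotas: Red 4, Amber 3, Blue 2, Teal 2, Silver 2, Violet 4 (sum 17, leaving 3 seats).
Remainders in descending order: Blue 0.9436, Teal 0.8930, Silver 0.5286, Violet 0.3069, Red 0.2140, Amber 0.1139.
The surplus seats go to Blue, Teal, Silver.
Silver receives 3.

3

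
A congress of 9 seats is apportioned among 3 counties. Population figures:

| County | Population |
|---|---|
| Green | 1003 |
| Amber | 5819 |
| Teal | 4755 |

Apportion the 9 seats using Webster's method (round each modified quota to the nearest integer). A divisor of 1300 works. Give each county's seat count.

With modified divisor 1300: modified quotas Green 0.772, Amber 4.476, Teal 3.658.
Rounding to the nearest integer: Green 1, Amber 4, Teal 4 (total 9).

Green 1, Amber 4, Teal 4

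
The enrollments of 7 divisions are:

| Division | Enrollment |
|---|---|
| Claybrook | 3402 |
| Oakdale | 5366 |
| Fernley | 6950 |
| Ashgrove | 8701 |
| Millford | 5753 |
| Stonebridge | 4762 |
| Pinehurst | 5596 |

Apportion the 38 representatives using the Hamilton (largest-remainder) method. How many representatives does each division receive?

The standard divisor is 40530/38 ≈ 1066.579.
Standard quotas: Claybrook 3.1896, Oakdale 5.0310, Fernley 6.5162, Ashgrove 8.1579, Millford 5.3939, Stonebridge 4.4647, Pinehurst 5.2467.
Lower quotas: Claybrook 3, Oakdale 5, Fernley 6, Ashgrove 8, Millford 5, Stonebridge 4, Pinehurst 5 (sum 36, leaving 2 seats).
Remainders in descending order: Fernley 0.5162, Stonebridge 0.4647, Millford 0.3939, Pinehurst 0.2467, Claybrook 0.1896, Ashgrove 0.1579, Oakdale 0.0310.
Largest remainders: Fernley, Stonebridge receive the extra seats.

Claybrook 3, Oakdale 5, Fernley 7, Ashgrove 8, Millford 5, Stonebridge 5, Pinehurst 5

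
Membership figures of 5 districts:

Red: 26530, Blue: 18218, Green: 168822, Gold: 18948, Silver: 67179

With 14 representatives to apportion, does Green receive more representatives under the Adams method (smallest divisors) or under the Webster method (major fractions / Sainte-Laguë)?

Adams: Red 2, Blue 1, Green 7, Gold 1, Silver 3.
Webster: Red 1, Blue 1, Green 8, Gold 1, Silver 3.
Green gets 7 under Adams and 8 under Webster.

Webster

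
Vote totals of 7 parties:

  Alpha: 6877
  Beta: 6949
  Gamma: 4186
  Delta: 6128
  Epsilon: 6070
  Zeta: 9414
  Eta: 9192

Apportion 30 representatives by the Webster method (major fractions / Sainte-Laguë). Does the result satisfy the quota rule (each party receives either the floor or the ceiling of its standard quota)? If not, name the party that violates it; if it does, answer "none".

Standard quotas: Alpha 4.226, Beta 4.271, Gamma 2.573, Delta 3.766, Epsilon 3.730, Zeta 5.785, Eta 5.649.
Webster allocation: Alpha 4, Beta 4, Gamma 3, Delta 4, Epsilon 4, Zeta 6, Eta 5.
Every allocation lies between the lower and upper quota.

none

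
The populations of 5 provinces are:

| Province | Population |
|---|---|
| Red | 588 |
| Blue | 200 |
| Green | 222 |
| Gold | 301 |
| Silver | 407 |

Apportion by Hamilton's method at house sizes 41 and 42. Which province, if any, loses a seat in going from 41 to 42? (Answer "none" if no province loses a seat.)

At 41 seats: Red 14, Blue 5, Green 5, Gold 7, Silver 10.
At 42 seats: Red 14, Blue 5, Green 6, Gold 7, Silver 10.
No province's allocation decreased.

none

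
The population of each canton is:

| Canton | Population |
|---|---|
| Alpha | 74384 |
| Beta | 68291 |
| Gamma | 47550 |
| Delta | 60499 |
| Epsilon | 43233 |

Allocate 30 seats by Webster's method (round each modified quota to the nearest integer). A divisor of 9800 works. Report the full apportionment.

Alpha: 8, Beta: 7, Gamma: 5, Delta: 6, Epsilon: 4

With modified divisor 9800: modified quotas Alpha 7.590, Beta 6.968, Gamma 4.852, Delta 6.173, Epsilon 4.412.
Rounding to the nearest integer: Alpha 8, Beta 7, Gamma 5, Delta 6, Epsilon 4 (total 30).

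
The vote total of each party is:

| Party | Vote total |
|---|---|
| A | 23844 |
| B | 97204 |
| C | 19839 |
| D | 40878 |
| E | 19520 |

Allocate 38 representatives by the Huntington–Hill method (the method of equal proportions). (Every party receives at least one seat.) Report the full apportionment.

With divisor 5397: modified quotas A 4.418, B 18.011, C 3.676, D 7.574, E 3.617.
Geometric-mean thresholds: A √(4·5)=4.472, B √(18·19)=18.493, C √(3·4)=3.464, D √(7·8)=7.483, E √(3·4)=3.464.
Each quota rounded against its threshold gives A 4, B 18, C 4, D 8, E 4 (total 38).

A: 4, B: 18, C: 4, D: 8, E: 4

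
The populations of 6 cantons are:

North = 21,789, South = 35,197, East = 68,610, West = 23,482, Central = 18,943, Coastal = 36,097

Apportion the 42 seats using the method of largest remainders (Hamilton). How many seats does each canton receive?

Standard divisor: 204118 ÷ 42 ≈ 4859.952.
Standard quotas: North 4.4834, South 7.2423, East 14.1174, West 4.8317, Central 3.8978, Coastal 7.4274.
Lower quotas: North 4, South 7, East 14, West 4, Central 3, Coastal 7 (sum 39, leaving 3 seats).
Remainders in descending order: Central 0.8978, West 0.8317, North 0.4834, Coastal 0.4274, South 0.2423, East 0.1174.
The surplus seats go to Central, West, North.

North: 5, South: 7, East: 14, West: 5, Central: 4, Coastal: 7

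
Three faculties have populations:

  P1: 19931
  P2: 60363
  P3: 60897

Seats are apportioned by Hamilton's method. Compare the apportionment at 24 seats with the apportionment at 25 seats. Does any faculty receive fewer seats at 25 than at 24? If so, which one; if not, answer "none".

P1

At 24 seats: P1 4, P2 10, P3 10.
At 25 seats: P1 3, P2 11, P3 11.
P1 drops from 4 to 3.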